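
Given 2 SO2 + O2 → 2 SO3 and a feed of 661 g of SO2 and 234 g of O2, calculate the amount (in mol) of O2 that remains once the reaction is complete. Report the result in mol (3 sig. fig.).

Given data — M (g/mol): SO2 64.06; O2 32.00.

n(SO2) = 661.0 / 64.06 = 10.32 mol
n(O2) = 234.0 / 32.00 = 7.313 mol
n/ν for SO2 = 10.32/2 = 5.160
n/ν for O2 = 7.313/1 = 7.313
Smallest n/ν is SO2 → limiting reagent.
O2 consumed = (1/2) × 10.32 = 5.160 mol
O2 remaining = 7.313 − 5.160 = 2.153 mol

2.15 mol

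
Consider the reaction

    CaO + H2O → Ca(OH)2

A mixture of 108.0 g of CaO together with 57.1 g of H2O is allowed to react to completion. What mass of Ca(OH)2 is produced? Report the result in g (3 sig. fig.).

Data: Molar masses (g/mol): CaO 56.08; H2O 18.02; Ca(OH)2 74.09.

143 g

n(CaO) = 108.0 / 56.08 = 1.926 mol
n(H2O) = 57.10 / 18.02 = 3.169 mol
n/ν for CaO = 1.926/1 = 1.926
n/ν for H2O = 3.169/1 = 3.169
Smallest n/ν is CaO → limiting reagent.
n(Ca(OH)2) = (1/1) × 1.926 = 1.926 mol
mass = 1.926 × 74.09 = 142.7 g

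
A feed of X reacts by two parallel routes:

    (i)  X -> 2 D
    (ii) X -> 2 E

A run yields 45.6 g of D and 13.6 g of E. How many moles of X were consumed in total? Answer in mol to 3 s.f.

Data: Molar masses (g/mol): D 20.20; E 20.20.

n(D) = 45.6 / 20.20 = 2.257 mol
n(E) = 13.6 / 20.20 = 0.6733 mol
n(X) via (i) = (1/2)×2.257 = 1.129 mol
n(X) via (ii) = (1/2)×0.6733 = 0.3367 mol
total n(X) = 1.129 + 0.3367 = 1.466 mol

1.47 mol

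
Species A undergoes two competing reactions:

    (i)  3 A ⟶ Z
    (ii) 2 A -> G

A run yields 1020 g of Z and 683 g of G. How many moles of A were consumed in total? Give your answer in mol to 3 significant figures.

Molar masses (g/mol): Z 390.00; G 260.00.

13.1 mol

n(Z) = 1020 / 390.00 = 2.615 mol
n(G) = 683 / 260.00 = 2.627 mol
n(A) via (i) = (3/1)×2.615 = 7.845 mol
n(A) via (ii) = (2/1)×2.627 = 5.254 mol
total n(A) = 7.845 + 5.254 = 13.10 mol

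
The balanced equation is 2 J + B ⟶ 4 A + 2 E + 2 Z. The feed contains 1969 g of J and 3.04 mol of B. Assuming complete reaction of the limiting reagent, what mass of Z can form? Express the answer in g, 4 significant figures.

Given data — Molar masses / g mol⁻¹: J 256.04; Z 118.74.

721.9 g

n(J) = 1969 / 256.04 = 7.690 mol
n(B) = 3.040 mol
n/ν → J: 3.845, B: 3.040; B is limiting.
n(Z) = (2/1) × 3.040 = 6.080 mol
mass = 6.080 × 118.74 = 721.9 g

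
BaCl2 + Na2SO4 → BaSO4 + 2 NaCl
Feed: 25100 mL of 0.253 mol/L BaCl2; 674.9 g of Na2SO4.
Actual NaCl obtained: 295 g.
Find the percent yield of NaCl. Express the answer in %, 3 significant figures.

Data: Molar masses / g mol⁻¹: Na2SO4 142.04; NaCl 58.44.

53.1 %

n(BaCl2) = 0.253 × 25100/1000 = 6.350 mol
n(Na2SO4) = 674.9 / 142.04 = 4.751 mol
n/ν for BaCl2 = 6.350/1 = 6.350
n/ν for Na2SO4 = 4.751/1 = 4.751
Smallest n/ν is Na2SO4 → limiting reagent.
theoretical n(NaCl) = (2/1) × 4.751 = 9.502 mol → 555.3 g
% yield = 295 / 555.3 × 100 = 53.12 %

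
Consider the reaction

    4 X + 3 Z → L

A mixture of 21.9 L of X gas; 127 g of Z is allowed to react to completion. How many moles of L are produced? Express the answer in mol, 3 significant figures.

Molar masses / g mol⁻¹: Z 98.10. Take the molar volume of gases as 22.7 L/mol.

n(X) = 21.90 / 22.7 = 0.9648 mol
n(Z) = 127.0 / 98.10 = 1.295 mol
n/ν → X: 0.2412, Z: 0.4317; X is limiting.
n(L) = (1/4) × 0.9648 = 0.2412 mol

0.241 mol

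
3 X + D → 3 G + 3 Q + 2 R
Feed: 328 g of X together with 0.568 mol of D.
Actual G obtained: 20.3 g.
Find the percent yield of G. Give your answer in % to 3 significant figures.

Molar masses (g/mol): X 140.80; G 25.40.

46.9 %

n(X) = 328.0 / 140.80 = 2.330 mol
n(D) = 0.5680 mol
n/ν → X: 0.7767, D: 0.5680; D is limiting.
theoretical n(G) = (3/1) × 0.5680 = 1.704 mol → 43.28 g
% yield = 20.3 / 43.28 × 100 = 46.90 %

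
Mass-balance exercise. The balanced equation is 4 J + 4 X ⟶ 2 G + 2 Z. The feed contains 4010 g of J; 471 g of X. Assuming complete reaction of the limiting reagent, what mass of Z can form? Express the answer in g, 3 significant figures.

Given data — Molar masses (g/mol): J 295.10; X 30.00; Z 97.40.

662 g

n(J) = 4010 / 295.10 = 13.59 mol
n(X) = 471.0 / 30.00 = 15.70 mol
n/ν → J: 3.398, X: 3.925; J is limiting.
n(Z) = (2/4) × 13.59 = 6.795 mol
mass = 6.795 × 97.40 = 661.8 g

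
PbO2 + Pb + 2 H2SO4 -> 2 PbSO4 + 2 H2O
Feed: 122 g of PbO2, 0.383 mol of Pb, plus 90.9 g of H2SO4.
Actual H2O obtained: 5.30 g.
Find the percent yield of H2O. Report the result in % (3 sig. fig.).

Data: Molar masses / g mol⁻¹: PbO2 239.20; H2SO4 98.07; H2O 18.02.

n(PbO2) = 122.0 / 239.20 = 0.5100 mol
n(Pb) = 0.3830 mol
n(H2SO4) = 90.90 / 98.07 = 0.9269 mol
n/ν → PbO2: 0.5100, Pb: 0.3830, H2SO4: 0.4635; Pb is limiting.
theoretical n(H2O) = (2/1) × 0.3830 = 0.7660 mol → 13.80 g
% yield = 5.30 / 13.80 × 100 = 38.41 %

38.4 %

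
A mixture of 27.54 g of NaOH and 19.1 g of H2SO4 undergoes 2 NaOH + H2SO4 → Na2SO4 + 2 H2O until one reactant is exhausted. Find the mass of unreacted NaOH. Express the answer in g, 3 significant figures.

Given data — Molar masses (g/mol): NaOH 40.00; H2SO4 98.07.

12.0 g

n(NaOH) = 27.54 / 40.00 = 0.6885 mol
n(H2SO4) = 19.10 / 98.07 = 0.1948 mol
n/ν for NaOH = 0.6885/2 = 0.3443
n/ν for H2SO4 = 0.1948/1 = 0.1948
Smallest n/ν is H2SO4 → limiting reagent.
NaOH consumed = (2/1) × 0.1948 = 0.3896 mol
NaOH remaining = 0.6885 − 0.3896 = 0.2989 mol
mass = 0.2989 × 40.00 = 11.96 g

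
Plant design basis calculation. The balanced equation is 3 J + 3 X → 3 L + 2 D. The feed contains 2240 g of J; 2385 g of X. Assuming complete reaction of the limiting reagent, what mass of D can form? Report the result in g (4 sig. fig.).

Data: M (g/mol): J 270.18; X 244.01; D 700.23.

n(J) = 2240 / 270.18 = 8.291 mol
n(X) = 2385 / 244.01 = 9.774 mol
n/ν → J: 2.764, X: 3.258; J is limiting.
n(D) = (2/3) × 8.291 = 5.527 mol
mass = 5.527 × 700.23 = 3870 g

3870 g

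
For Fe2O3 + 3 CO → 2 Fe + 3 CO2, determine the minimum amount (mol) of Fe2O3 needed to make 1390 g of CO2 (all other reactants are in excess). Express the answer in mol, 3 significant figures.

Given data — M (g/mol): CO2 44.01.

n(CO2) = 1390 / 44.01 = 31.58 mol
n(Fe2O3) = (1/3) × 31.58 = 10.53 mol

10.5 mol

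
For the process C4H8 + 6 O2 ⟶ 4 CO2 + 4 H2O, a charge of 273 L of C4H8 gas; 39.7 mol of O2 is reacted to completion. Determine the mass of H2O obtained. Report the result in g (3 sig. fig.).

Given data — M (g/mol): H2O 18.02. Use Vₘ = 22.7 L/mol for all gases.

477 g

n(C4H8) = 273.0 / 22.7 = 12.03 mol
n(O2) = 39.70 mol
n/ν → C4H8: 12.03, O2: 6.617; O2 is limiting.
n(H2O) = (4/6) × 39.70 = 26.47 mol
mass = 26.47 × 18.02 = 477.0 g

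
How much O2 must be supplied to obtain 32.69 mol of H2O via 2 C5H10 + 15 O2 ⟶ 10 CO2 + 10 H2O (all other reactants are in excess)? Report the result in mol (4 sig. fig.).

49.04 mol

n(H2O) = 32.69 mol
n(O2) = (15/10) × 32.69 = 49.04 mol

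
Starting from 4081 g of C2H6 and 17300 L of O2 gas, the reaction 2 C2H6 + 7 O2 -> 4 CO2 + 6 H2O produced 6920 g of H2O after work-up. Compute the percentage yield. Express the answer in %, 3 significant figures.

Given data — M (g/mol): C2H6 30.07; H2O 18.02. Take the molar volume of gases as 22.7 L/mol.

94.3 %

n(C2H6) = 4081 / 30.07 = 135.7 mol
n(O2) = 17300 / 22.7 = 762.1 mol
n/ν for C2H6 = 135.7/2 = 67.85
n/ν for O2 = 762.1/7 = 108.9
Smallest n/ν is C2H6 → limiting reagent.
theoretical n(H2O) = (6/2) × 135.7 = 407.1 mol → 7336 g
% yield = 6920 / 7336 × 100 = 94.33 %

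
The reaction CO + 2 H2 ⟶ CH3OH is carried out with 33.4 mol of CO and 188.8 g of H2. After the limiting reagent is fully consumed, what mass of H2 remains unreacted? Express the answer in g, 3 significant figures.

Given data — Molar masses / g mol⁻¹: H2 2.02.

n(CO) = 33.40 mol
n(H2) = 188.8 / 2.02 = 93.47 mol
n/ν for CO = 33.40/1 = 33.40
n/ν for H2 = 93.47/2 = 46.74
Smallest n/ν is CO → limiting reagent.
H2 consumed = (2/1) × 33.40 = 66.80 mol
H2 remaining = 93.47 − 66.80 = 26.67 mol
mass = 26.67 × 2.02 = 53.87 g

53.9 g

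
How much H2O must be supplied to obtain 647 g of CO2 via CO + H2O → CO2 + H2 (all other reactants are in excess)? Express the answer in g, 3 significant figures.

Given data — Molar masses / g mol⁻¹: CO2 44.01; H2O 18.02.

n(CO2) = 647 / 44.01 = 14.70 mol
n(H2O) = (1/1) × 14.70 = 14.70 mol
mass = 14.70 × 18.02 = 264.9 g

265 g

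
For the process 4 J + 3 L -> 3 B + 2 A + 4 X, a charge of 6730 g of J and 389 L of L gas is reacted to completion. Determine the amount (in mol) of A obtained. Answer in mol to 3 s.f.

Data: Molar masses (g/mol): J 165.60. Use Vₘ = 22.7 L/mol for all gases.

n(J) = 6730 / 165.60 = 40.64 mol
n(L) = 389.0 / 22.7 = 17.14 mol
n/ν for J = 40.64/4 = 10.16
n/ν for L = 17.14/3 = 5.713
Smallest n/ν is L → limiting reagent.
n(A) = (2/3) × 17.14 = 11.43 mol

11.4 mol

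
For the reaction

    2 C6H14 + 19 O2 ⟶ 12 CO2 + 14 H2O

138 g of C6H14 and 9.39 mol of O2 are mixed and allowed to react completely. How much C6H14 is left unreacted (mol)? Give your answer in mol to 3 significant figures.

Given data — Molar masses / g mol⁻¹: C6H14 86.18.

n(C6H14) = 138.0 / 86.18 = 1.601 mol
n(O2) = 9.390 mol
n/ν for C6H14 = 1.601/2 = 0.8005
n/ν for O2 = 9.390/19 = 0.4942
Smallest n/ν is O2 → limiting reagent.
C6H14 consumed = (2/19) × 9.390 = 0.9884 mol
C6H14 remaining = 1.601 − 0.9884 = 0.6126 mol

0.613 mol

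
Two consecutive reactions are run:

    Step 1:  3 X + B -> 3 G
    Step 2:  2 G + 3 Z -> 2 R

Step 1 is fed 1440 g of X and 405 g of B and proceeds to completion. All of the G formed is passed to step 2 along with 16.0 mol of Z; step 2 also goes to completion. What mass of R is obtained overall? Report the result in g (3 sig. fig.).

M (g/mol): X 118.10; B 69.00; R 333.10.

Step 1:
n(X) = 1440 / 118.10 = 12.19 mol
n(B) = 405.0 / 69.00 = 5.870 mol
n/ν for X = 12.19/3 = 4.063
n/ν for B = 5.870/1 = 5.870
Smallest n/ν is X → limiting reagent.
n(G) produced = (3/3) × 12.19 = 12.19 mol
Step 2:
n(G) available = 12.19 mol
n(Z) = 16.00 mol
n/ν for G = 12.19/2 = 6.095
n/ν for Z = 16.00/3 = 5.333
Smallest n/ν is Z → limiting reagent.
n(R) = (2/3) × 16.00 = 10.67 mol
mass = 10.67 × 333.10 = 3554 g

3550 g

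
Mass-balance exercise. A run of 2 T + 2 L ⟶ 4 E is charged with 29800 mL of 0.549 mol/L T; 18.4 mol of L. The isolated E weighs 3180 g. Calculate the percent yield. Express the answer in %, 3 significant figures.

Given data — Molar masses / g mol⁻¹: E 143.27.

67.8 %

n(T) = 0.549 × 29800/1000 = 16.36 mol
n(L) = 18.40 mol
n/ν → T: 8.180, L: 9.200; T is limiting.
theoretical n(E) = (4/2) × 16.36 = 32.72 mol → 4688 g
% yield = 3180 / 4688 × 100 = 67.83 %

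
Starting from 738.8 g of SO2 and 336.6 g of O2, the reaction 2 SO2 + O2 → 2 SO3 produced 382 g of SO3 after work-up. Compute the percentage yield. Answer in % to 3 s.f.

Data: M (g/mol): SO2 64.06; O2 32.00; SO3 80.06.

n(SO2) = 738.8 / 64.06 = 11.53 mol
n(O2) = 336.6 / 32.00 = 10.52 mol
n/ν for SO2 = 11.53/2 = 5.765
n/ν for O2 = 10.52/1 = 10.52
Smallest n/ν is SO2 → limiting reagent.
theoretical n(SO3) = (2/2) × 11.53 = 11.53 mol → 923.1 g
% yield = 382 / 923.1 × 100 = 41.38 %

41.4 %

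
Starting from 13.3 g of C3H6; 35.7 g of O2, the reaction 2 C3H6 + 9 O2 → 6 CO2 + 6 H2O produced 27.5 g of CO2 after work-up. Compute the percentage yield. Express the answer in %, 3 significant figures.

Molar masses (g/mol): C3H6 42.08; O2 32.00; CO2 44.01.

84.0 %

n(C3H6) = 13.30 / 42.08 = 0.3161 mol
n(O2) = 35.70 / 32.00 = 1.116 mol
n/ν for C3H6 = 0.3161/2 = 0.1581
n/ν for O2 = 1.116/9 = 0.1240
Smallest n/ν is O2 → limiting reagent.
theoretical n(CO2) = (6/9) × 1.116 = 0.7440 mol → 32.74 g
% yield = 27.5 / 32.74 × 100 = 84.00 %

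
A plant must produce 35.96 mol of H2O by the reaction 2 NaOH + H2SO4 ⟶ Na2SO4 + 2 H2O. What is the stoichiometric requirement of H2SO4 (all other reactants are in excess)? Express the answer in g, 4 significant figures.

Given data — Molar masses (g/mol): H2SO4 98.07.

n(H2O) = 35.96 mol
n(H2SO4) = (1/2) × 35.96 = 17.98 mol
mass = 17.98 × 98.07 = 1763 g

1763 g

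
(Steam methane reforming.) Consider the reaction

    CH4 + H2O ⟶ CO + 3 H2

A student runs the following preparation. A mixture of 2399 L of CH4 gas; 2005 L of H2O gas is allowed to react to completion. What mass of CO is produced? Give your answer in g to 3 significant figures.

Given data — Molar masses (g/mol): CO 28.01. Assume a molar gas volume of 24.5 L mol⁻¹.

n(CH4) = 2399 / 24.5 = 97.92 mol
n(H2O) = 2005 / 24.5 = 81.84 mol
n/ν for CH4 = 97.92/1 = 97.92
n/ν for H2O = 81.84/1 = 81.84
Smallest n/ν is H2O → limiting reagent.
n(CO) = (1/1) × 81.84 = 81.84 mol
mass = 81.84 × 28.01 = 2292 g

2290 g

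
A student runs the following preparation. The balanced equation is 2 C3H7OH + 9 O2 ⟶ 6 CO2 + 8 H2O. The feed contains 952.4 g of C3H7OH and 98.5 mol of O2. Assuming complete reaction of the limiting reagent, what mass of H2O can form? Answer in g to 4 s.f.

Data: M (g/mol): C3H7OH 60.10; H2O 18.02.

1142 g

n(C3H7OH) = 952.4 / 60.10 = 15.85 mol
n(O2) = 98.50 mol
n/ν for C3H7OH = 15.85/2 = 7.925
n/ν for O2 = 98.50/9 = 10.94
Smallest n/ν is C3H7OH → limiting reagent.
n(H2O) = (8/2) × 15.85 = 63.40 mol
mass = 63.40 × 18.02 = 1142 g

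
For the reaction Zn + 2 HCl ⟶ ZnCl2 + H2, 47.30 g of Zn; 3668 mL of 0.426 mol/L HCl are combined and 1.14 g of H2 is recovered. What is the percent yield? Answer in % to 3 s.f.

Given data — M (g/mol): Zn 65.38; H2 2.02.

78.0 %

n(Zn) = 47.30 / 65.38 = 0.7235 mol
n(HCl) = 0.426 × 3668/1000 = 1.563 mol
n/ν for Zn = 0.7235/1 = 0.7235
n/ν for HCl = 1.563/2 = 0.7815
Smallest n/ν is Zn → limiting reagent.
theoretical n(H2) = (1/1) × 0.7235 = 0.7235 mol → 1.461 g
% yield = 1.14 / 1.461 × 100 = 78.03 %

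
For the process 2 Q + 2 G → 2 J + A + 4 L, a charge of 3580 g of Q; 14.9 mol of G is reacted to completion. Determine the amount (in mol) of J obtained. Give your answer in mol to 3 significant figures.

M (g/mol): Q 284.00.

12.6 mol

n(Q) = 3580 / 284.00 = 12.61 mol
n(G) = 14.90 mol
n/ν → Q: 6.305, G: 7.450; Q is limiting.
n(J) = (2/2) × 12.61 = 12.61 mol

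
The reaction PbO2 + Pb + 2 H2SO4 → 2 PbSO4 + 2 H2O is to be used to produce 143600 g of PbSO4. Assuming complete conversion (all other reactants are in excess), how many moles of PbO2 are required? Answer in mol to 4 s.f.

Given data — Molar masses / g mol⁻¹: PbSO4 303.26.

236.8 mol

n(PbSO4) = 143600 / 303.26 = 473.5 mol
n(PbO2) = (1/2) × 473.5 = 236.8 mol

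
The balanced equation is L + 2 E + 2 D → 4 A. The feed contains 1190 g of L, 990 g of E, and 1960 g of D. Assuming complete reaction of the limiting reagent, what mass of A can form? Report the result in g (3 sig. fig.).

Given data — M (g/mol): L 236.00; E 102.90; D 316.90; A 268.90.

n(L) = 1190 / 236.00 = 5.042 mol
n(E) = 990.0 / 102.90 = 9.621 mol
n(D) = 1960 / 316.90 = 6.185 mol
n/ν for L = 5.042/1 = 5.042
n/ν for E = 9.621/2 = 4.811
n/ν for D = 6.185/2 = 3.093
Smallest n/ν is D → limiting reagent.
n(A) = (4/2) × 6.185 = 12.37 mol
mass = 12.37 × 268.90 = 3326 g

3330 g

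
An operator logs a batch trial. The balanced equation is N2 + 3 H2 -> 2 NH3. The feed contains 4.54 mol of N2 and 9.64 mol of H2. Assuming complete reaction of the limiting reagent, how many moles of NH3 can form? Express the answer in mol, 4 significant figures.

n(N2) = 4.540 mol
n(H2) = 9.640 mol
n/ν for N2 = 4.540/1 = 4.540
n/ν for H2 = 9.640/3 = 3.213
Smallest n/ν is H2 → limiting reagent.
n(NH3) = (2/3) × 9.640 = 6.427 mol

6.427 mol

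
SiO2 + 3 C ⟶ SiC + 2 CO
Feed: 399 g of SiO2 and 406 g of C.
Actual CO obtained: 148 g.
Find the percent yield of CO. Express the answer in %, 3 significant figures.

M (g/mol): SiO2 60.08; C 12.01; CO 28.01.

39.8 %

n(SiO2) = 399.0 / 60.08 = 6.641 mol
n(C) = 406.0 / 12.01 = 33.81 mol
n/ν for SiO2 = 6.641/1 = 6.641
n/ν for C = 33.81/3 = 11.27
Smallest n/ν is SiO2 → limiting reagent.
theoretical n(CO) = (2/1) × 6.641 = 13.28 mol → 372.0 g
% yield = 148 / 372.0 × 100 = 39.78 %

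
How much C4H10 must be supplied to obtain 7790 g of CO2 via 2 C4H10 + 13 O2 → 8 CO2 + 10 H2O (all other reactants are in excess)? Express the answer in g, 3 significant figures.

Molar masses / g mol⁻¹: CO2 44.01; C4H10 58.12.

n(CO2) = 7790 / 44.01 = 177.0 mol
n(C4H10) = (2/8) × 177.0 = 44.25 mol
mass = 44.25 × 58.12 = 2572 g

2570 g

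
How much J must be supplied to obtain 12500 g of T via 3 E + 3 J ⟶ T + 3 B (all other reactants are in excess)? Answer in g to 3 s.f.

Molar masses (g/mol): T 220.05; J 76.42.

n(T) = 12500 / 220.05 = 56.81 mol
n(J) = (3/1) × 56.81 = 170.4 mol
mass = 170.4 × 76.42 = 13020 g

13000 g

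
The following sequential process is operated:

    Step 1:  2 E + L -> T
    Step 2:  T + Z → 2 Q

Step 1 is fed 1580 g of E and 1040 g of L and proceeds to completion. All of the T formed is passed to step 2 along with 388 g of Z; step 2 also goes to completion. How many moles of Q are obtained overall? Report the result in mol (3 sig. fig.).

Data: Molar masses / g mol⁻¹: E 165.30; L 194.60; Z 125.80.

Step 1:
n(E) = 1580 / 165.30 = 9.558 mol
n(L) = 1040 / 194.60 = 5.344 mol
n/ν → E: 4.779, L: 5.344; E is limiting.
n(T) produced = (1/2) × 9.558 = 4.779 mol
Step 2:
n(T) available = 4.779 mol
n(Z) = 388.0 / 125.80 = 3.084 mol
n/ν → T: 4.779, Z: 3.084; Z is limiting.
n(Q) = (2/1) × 3.084 = 6.168 mol

6.17 mol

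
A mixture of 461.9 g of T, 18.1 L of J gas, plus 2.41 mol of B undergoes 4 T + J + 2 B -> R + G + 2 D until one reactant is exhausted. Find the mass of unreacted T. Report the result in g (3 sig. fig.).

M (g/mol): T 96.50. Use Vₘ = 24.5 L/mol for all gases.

n(T) = 461.9 / 96.50 = 4.787 mol
n(J) = 18.10 / 24.5 = 0.7388 mol
n(B) = 2.410 mol
n/ν for T = 4.787/4 = 1.197
n/ν for J = 0.7388/1 = 0.7388
n/ν for B = 2.410/2 = 1.205
Smallest n/ν is J → limiting reagent.
T consumed = (4/1) × 0.7388 = 2.955 mol
T remaining = 4.787 − 2.955 = 1.832 mol
mass = 1.832 × 96.50 = 176.8 g

177 g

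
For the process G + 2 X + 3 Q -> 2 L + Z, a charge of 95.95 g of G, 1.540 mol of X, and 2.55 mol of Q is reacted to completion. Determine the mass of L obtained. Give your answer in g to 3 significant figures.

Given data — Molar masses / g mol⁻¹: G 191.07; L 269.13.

270 g

n(G) = 95.95 / 191.07 = 0.5022 mol
n(X) = 1.540 mol
n(Q) = 2.550 mol
n/ν for G = 0.5022/1 = 0.5022
n/ν for X = 1.540/2 = 0.7700
n/ν for Q = 2.550/3 = 0.8500
Smallest n/ν is G → limiting reagent.
n(L) = (2/1) × 0.5022 = 1.004 mol
mass = 1.004 × 269.13 = 270.2 g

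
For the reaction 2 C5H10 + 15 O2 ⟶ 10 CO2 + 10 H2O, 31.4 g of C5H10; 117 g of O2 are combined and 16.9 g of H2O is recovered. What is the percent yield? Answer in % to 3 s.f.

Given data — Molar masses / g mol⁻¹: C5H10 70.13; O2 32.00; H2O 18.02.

41.9 %

n(C5H10) = 31.40 / 70.13 = 0.4477 mol
n(O2) = 117.0 / 32.00 = 3.656 mol
n/ν for C5H10 = 0.4477/2 = 0.2239
n/ν for O2 = 3.656/15 = 0.2437
Smallest n/ν is C5H10 → limiting reagent.
theoretical n(H2O) = (10/2) × 0.4477 = 2.239 mol → 40.35 g
% yield = 16.9 / 40.35 × 100 = 41.88 %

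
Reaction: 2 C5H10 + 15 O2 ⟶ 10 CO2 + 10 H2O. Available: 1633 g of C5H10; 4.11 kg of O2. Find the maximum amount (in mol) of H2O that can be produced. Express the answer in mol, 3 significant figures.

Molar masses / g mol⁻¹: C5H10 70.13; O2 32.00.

n(C5H10) = 1633 / 70.13 = 23.29 mol
n(O2) = 4.110×1000 / 32.00 = 128.4 mol
n/ν for C5H10 = 23.29/2 = 11.65
n/ν for O2 = 128.4/15 = 8.560
Smallest n/ν is O2 → limiting reagent.
n(H2O) = (10/15) × 128.4 = 85.60 mol

85.6 mol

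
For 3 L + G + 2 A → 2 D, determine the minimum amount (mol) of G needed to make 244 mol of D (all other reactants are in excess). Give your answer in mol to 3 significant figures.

n(D) = 244.0 mol
n(G) = (1/2) × 244.0 = 122.0 mol

122 mol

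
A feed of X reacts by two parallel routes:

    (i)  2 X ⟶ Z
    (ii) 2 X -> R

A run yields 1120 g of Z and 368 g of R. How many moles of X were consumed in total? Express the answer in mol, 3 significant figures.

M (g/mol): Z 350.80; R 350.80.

8.48 mol

n(Z) = 1120 / 350.80 = 3.193 mol
n(R) = 368 / 350.80 = 1.049 mol
n(X) via (i) = (2/1)×3.193 = 6.386 mol
n(X) via (ii) = (2/1)×1.049 = 2.098 mol
total n(X) = 6.386 + 2.098 = 8.484 mol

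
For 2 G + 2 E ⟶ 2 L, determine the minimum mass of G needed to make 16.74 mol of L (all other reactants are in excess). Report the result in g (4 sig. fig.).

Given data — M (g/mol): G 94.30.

n(L) = 16.74 mol
n(G) = (2/2) × 16.74 = 16.74 mol
mass = 16.74 × 94.30 = 1579 g

1579 g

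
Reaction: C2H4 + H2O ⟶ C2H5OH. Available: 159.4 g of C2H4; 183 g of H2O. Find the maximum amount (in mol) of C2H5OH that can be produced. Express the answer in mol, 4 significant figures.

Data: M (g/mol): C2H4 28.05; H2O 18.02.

n(C2H4) = 159.4 / 28.05 = 5.683 mol
n(H2O) = 183.0 / 18.02 = 10.16 mol
n/ν for C2H4 = 5.683/1 = 5.683
n/ν for H2O = 10.16/1 = 10.16
Smallest n/ν is C2H4 → limiting reagent.
n(C2H5OH) = (1/1) × 5.683 = 5.683 mol

5.683 mol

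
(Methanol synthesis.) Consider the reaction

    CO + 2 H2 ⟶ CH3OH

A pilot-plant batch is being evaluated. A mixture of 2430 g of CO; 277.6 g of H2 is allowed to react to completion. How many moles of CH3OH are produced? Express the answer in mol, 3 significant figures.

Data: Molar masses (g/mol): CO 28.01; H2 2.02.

68.7 mol

n(CO) = 2430 / 28.01 = 86.75 mol
n(H2) = 277.6 / 2.02 = 137.4 mol
n/ν for CO = 86.75/1 = 86.75
n/ν for H2 = 137.4/2 = 68.70
Smallest n/ν is H2 → limiting reagent.
n(CH3OH) = (1/2) × 137.4 = 68.70 mol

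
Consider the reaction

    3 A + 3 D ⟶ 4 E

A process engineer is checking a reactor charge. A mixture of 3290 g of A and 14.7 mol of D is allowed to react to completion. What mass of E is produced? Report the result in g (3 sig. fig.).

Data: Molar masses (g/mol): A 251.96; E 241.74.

n(A) = 3290 / 251.96 = 13.06 mol
n(D) = 14.70 mol
n/ν for A = 13.06/3 = 4.353
n/ν for D = 14.70/3 = 4.900
Smallest n/ν is A → limiting reagent.
n(E) = (4/3) × 13.06 = 17.41 mol
mass = 17.41 × 241.74 = 4209 g

4210 g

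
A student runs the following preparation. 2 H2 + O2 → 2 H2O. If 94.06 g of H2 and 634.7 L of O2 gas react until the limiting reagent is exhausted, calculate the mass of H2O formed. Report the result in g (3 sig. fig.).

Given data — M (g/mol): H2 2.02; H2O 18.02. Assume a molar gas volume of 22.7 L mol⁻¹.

839 g

n(H2) = 94.06 / 2.02 = 46.56 mol
n(O2) = 634.7 / 22.7 = 27.96 mol
n/ν for H2 = 46.56/2 = 23.28
n/ν for O2 = 27.96/1 = 27.96
Smallest n/ν is H2 → limiting reagent.
n(H2O) = (2/2) × 46.56 = 46.56 mol
mass = 46.56 × 18.02 = 839.0 g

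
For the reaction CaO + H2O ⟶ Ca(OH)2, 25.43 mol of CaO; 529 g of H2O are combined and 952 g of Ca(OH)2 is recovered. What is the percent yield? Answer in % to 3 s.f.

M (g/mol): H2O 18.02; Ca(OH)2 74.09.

50.5 %

n(CaO) = 25.43 mol
n(H2O) = 529.0 / 18.02 = 29.36 mol
n/ν → CaO: 25.43, H2O: 29.36; CaO is limiting.
theoretical n(Ca(OH)2) = (1/1) × 25.43 = 25.43 mol → 1884 g
% yield = 952 / 1884 × 100 = 50.53 %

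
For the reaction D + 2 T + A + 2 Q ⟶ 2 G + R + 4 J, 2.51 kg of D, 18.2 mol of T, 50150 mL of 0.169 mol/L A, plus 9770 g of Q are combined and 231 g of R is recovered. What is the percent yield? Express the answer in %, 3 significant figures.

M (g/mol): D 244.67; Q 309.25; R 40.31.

n(D) = 2.510×1000 / 244.67 = 10.26 mol
n(T) = 18.20 mol
n(A) = 0.169 × 50150/1000 = 8.475 mol
n(Q) = 9770 / 309.25 = 31.59 mol
n/ν for D = 10.26/1 = 10.26
n/ν for T = 18.20/2 = 9.100
n/ν for A = 8.475/1 = 8.475
n/ν for Q = 31.59/2 = 15.80
Smallest n/ν is A → limiting reagent.
theoretical n(R) = (1/1) × 8.475 = 8.475 mol → 341.6 g
% yield = 231 / 341.6 × 100 = 67.62 %

67.6 %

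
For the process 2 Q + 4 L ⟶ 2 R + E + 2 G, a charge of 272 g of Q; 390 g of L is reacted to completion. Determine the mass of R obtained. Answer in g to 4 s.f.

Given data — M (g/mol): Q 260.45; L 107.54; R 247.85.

258.8 g

n(Q) = 272.0 / 260.45 = 1.044 mol
n(L) = 390.0 / 107.54 = 3.627 mol
n/ν → Q: 0.5220, L: 0.9068; Q is limiting.
n(R) = (2/2) × 1.044 = 1.044 mol
mass = 1.044 × 247.85 = 258.8 g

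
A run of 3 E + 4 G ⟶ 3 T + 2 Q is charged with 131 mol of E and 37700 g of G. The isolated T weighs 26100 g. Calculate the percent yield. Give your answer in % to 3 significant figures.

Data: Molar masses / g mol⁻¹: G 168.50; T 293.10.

68.0 %

n(E) = 131.0 mol
n(G) = 37700 / 168.50 = 223.7 mol
n/ν for E = 131.0/3 = 43.67
n/ν for G = 223.7/4 = 55.93
Smallest n/ν is E → limiting reagent.
theoretical n(T) = (3/3) × 131.0 = 131.0 mol → 38400 g
% yield = 26100 / 38400 × 100 = 67.97 %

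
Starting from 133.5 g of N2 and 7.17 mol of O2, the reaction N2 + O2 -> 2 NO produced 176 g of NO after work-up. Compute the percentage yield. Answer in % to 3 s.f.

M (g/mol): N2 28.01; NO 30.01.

n(N2) = 133.5 / 28.01 = 4.766 mol
n(O2) = 7.170 mol
n/ν for N2 = 4.766/1 = 4.766
n/ν for O2 = 7.170/1 = 7.170
Smallest n/ν is N2 → limiting reagent.
theoretical n(NO) = (2/1) × 4.766 = 9.532 mol → 286.1 g
% yield = 176 / 286.1 × 100 = 61.52 %

61.5 %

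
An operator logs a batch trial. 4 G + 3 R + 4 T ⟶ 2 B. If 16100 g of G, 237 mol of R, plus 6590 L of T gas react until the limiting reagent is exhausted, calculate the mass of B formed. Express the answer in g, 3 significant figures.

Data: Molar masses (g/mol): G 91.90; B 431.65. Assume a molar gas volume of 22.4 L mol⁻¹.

37800 g

n(G) = 16100 / 91.90 = 175.2 mol
n(R) = 237.0 mol
n(T) = 6590 / 22.4 = 294.2 mol
n/ν → G: 43.80, R: 79.00, T: 73.55; G is limiting.
n(B) = (2/4) × 175.2 = 87.60 mol
mass = 87.60 × 431.65 = 37810 g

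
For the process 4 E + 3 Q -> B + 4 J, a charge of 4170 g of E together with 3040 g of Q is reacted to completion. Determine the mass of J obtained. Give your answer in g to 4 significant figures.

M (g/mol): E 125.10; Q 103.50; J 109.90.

3663 g

n(E) = 4170 / 125.10 = 33.33 mol
n(Q) = 3040 / 103.50 = 29.37 mol
n/ν → E: 8.333, Q: 9.790; E is limiting.
n(J) = (4/4) × 33.33 = 33.33 mol
mass = 33.33 × 109.90 = 3663 g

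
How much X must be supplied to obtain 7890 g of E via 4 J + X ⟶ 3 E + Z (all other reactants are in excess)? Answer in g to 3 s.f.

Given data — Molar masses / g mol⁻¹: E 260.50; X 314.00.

n(E) = 7890 / 260.50 = 30.29 mol
n(X) = (1/3) × 30.29 = 10.10 mol
mass = 10.10 × 314.00 = 3171 g

3170 g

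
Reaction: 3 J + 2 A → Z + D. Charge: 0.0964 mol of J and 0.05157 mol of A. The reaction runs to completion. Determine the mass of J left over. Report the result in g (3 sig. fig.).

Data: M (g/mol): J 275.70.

5.25 g

n(J) = 0.09640 mol
n(A) = 0.05157 mol
n/ν → J: 0.03213, A: 0.02579; A is limiting.
J consumed = (3/2) × 0.05157 = 0.07736 mol
J remaining = 0.09640 − 0.07736 = 0.01904 mol
mass = 0.01904 × 275.70 = 5.249 g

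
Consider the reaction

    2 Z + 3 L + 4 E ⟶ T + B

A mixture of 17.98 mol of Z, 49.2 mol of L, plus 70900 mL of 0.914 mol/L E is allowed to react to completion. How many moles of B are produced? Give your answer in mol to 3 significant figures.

8.99 mol

n(Z) = 17.98 mol
n(L) = 49.20 mol
n(E) = 0.914 × 70900/1000 = 64.80 mol
n/ν for Z = 17.98/2 = 8.990
n/ν for L = 49.20/3 = 16.40
n/ν for E = 64.80/4 = 16.20
Smallest n/ν is Z → limiting reagent.
n(B) = (1/2) × 17.98 = 8.990 mol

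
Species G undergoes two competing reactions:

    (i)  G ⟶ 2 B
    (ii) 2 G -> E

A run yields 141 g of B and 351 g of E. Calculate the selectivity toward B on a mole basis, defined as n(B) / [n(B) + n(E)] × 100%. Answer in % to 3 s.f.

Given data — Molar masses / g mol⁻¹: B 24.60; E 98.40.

61.6 %

n(B) = 141 / 24.60 = 5.732 mol
n(E) = 351 / 98.40 = 3.567 mol
selectivity = 5.732/(5.732+3.567) × 100 = 61.64 %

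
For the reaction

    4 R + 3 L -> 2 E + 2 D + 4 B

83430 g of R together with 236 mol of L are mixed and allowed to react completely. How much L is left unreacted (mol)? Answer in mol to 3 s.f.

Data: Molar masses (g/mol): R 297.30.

25.5 mol

n(R) = 83430 / 297.30 = 280.6 mol
n(L) = 236.0 mol
n/ν → R: 70.15, L: 78.67; R is limiting.
L consumed = (3/4) × 280.6 = 210.5 mol
L remaining = 236.0 − 210.5 = 25.50 mol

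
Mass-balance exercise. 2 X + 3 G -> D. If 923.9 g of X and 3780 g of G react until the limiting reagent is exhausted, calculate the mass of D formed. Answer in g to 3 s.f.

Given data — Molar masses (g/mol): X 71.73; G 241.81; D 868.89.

4530 g

n(X) = 923.9 / 71.73 = 12.88 mol
n(G) = 3780 / 241.81 = 15.63 mol
n/ν → X: 6.440, G: 5.210; G is limiting.
n(D) = (1/3) × 15.63 = 5.210 mol
mass = 5.210 × 868.89 = 4527 g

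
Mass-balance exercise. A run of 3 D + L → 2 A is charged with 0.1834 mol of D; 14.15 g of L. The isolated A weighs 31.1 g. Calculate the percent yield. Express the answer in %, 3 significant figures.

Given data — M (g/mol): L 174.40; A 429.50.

n(D) = 0.1834 mol
n(L) = 14.15 / 174.40 = 0.08114 mol
n/ν for D = 0.1834/3 = 0.06113
n/ν for L = 0.08114/1 = 0.08114
Smallest n/ν is D → limiting reagent.
theoretical n(A) = (2/3) × 0.1834 = 0.1223 mol → 52.53 g
% yield = 31.1 / 52.53 × 100 = 59.20 %

59.2 %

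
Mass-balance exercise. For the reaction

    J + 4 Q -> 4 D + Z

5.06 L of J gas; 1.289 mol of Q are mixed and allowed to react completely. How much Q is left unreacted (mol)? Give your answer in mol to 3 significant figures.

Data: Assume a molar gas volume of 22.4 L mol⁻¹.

n(J) = 5.060 / 22.4 = 0.2259 mol
n(Q) = 1.289 mol
n/ν for J = 0.2259/1 = 0.2259
n/ν for Q = 1.289/4 = 0.3223
Smallest n/ν is J → limiting reagent.
Q consumed = (4/1) × 0.2259 = 0.9036 mol
Q remaining = 1.289 − 0.9036 = 0.3854 mol

0.385 mol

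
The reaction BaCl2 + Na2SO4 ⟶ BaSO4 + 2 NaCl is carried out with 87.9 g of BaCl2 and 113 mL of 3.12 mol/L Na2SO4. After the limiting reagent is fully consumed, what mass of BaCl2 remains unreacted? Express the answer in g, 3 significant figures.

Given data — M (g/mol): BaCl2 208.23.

14.5 g

n(BaCl2) = 87.90 / 208.23 = 0.4221 mol
n(Na2SO4) = 3.12 × 113.0/1000 = 0.3526 mol
n/ν for BaCl2 = 0.4221/1 = 0.4221
n/ν for Na2SO4 = 0.3526/1 = 0.3526
Smallest n/ν is Na2SO4 → limiting reagent.
BaCl2 consumed = (1/1) × 0.3526 = 0.3526 mol
BaCl2 remaining = 0.4221 − 0.3526 = 0.06950 mol
mass = 0.06950 × 208.23 = 14.47 g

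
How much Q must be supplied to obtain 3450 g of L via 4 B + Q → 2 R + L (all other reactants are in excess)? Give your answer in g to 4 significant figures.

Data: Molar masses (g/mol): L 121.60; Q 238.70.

n(L) = 3450 / 121.60 = 28.37 mol
n(Q) = (1/1) × 28.37 = 28.37 mol
mass = 28.37 × 238.70 = 6772 g

6772 g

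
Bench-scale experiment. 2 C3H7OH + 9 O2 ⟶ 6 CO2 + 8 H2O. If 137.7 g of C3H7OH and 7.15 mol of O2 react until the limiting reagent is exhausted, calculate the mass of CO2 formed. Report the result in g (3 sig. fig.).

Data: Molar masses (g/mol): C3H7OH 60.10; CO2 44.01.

n(C3H7OH) = 137.7 / 60.10 = 2.291 mol
n(O2) = 7.150 mol
n/ν for C3H7OH = 2.291/2 = 1.146
n/ν for O2 = 7.150/9 = 0.7944
Smallest n/ν is O2 → limiting reagent.
n(CO2) = (6/9) × 7.150 = 4.767 mol
mass = 4.767 × 44.01 = 209.8 g

210 g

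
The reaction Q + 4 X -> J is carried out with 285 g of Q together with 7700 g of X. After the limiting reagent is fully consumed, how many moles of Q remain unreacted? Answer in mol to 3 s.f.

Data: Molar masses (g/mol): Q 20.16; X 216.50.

5.25 mol

n(Q) = 285.0 / 20.16 = 14.14 mol
n(X) = 7700 / 216.50 = 35.57 mol
n/ν → Q: 14.14, X: 8.893; X is limiting.
Q consumed = (1/4) × 35.57 = 8.893 mol
Q remaining = 14.14 − 8.893 = 5.247 mol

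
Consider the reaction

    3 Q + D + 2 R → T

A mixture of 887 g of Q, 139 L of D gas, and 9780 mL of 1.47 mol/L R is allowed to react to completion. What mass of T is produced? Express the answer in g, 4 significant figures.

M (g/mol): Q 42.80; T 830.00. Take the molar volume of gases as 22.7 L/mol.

5082 g

n(Q) = 887.0 / 42.80 = 20.72 mol
n(D) = 139.0 / 22.7 = 6.123 mol
n(R) = 1.47 × 9780/1000 = 14.38 mol
n/ν for Q = 20.72/3 = 6.907
n/ν for D = 6.123/1 = 6.123
n/ν for R = 14.38/2 = 7.190
Smallest n/ν is D → limiting reagent.
n(T) = (1/1) × 6.123 = 6.123 mol
mass = 6.123 × 830.00 = 5082 g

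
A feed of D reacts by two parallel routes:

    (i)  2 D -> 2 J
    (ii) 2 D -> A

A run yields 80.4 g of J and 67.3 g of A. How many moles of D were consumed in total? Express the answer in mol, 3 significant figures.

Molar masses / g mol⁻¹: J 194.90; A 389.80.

n(J) = 80.4 / 194.90 = 0.4125 mol
n(A) = 67.3 / 389.80 = 0.1727 mol
n(D) via (i) = (2/2)×0.4125 = 0.4125 mol
n(D) via (ii) = (2/1)×0.1727 = 0.3454 mol
total n(D) = 0.4125 + 0.3454 = 0.7579 mol

0.758 mol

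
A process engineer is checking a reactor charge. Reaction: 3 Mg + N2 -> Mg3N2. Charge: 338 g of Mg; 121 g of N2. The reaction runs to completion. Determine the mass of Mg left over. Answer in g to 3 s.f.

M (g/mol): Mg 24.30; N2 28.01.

n(Mg) = 338.0 / 24.30 = 13.91 mol
n(N2) = 121.0 / 28.01 = 4.320 mol
n/ν for Mg = 13.91/3 = 4.637
n/ν for N2 = 4.320/1 = 4.320
Smallest n/ν is N2 → limiting reagent.
Mg consumed = (3/1) × 4.320 = 12.96 mol
Mg remaining = 13.91 − 12.96 = 0.9500 mol
mass = 0.9500 × 24.30 = 23.09 g

23.1 g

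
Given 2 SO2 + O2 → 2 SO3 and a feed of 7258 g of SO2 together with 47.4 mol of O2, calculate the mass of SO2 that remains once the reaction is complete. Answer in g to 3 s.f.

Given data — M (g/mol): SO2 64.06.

1190 g

n(SO2) = 7258 / 64.06 = 113.3 mol
n(O2) = 47.40 mol
n/ν for SO2 = 113.3/2 = 56.65
n/ν for O2 = 47.40/1 = 47.40
Smallest n/ν is O2 → limiting reagent.
SO2 consumed = (2/1) × 47.40 = 94.80 mol
SO2 remaining = 113.3 − 94.80 = 18.50 mol
mass = 18.50 × 64.06 = 1185 g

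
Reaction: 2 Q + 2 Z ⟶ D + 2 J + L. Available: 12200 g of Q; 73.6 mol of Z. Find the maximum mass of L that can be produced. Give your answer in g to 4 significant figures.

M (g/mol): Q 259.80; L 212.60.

4992 g

n(Q) = 12200 / 259.80 = 46.96 mol
n(Z) = 73.60 mol
n/ν for Q = 46.96/2 = 23.48
n/ν for Z = 73.60/2 = 36.80
Smallest n/ν is Q → limiting reagent.
n(L) = (1/2) × 46.96 = 23.48 mol
mass = 23.48 × 212.60 = 4992 g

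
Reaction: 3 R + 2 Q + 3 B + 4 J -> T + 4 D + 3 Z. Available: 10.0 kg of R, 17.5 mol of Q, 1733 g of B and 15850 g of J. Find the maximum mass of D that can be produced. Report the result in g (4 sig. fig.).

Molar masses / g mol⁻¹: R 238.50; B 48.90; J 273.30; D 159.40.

5579 g

n(R) = 10.00×1000 / 238.50 = 41.93 mol
n(Q) = 17.50 mol
n(B) = 1733 / 48.90 = 35.44 mol
n(J) = 15850 / 273.30 = 57.99 mol
n/ν for R = 41.93/3 = 13.98
n/ν for Q = 17.50/2 = 8.750
n/ν for B = 35.44/3 = 11.81
n/ν for J = 57.99/4 = 14.50
Smallest n/ν is Q → limiting reagent.
n(D) = (4/2) × 17.50 = 35.00 mol
mass = 35.00 × 159.40 = 5579 g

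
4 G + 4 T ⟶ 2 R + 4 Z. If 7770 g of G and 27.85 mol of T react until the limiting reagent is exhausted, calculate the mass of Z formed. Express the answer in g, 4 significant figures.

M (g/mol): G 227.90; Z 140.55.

3914 g

n(G) = 7770 / 227.90 = 34.09 mol
n(T) = 27.85 mol
n/ν for G = 34.09/4 = 8.523
n/ν for T = 27.85/4 = 6.963
Smallest n/ν is T → limiting reagent.
n(Z) = (4/4) × 27.85 = 27.85 mol
mass = 27.85 × 140.55 = 3914 g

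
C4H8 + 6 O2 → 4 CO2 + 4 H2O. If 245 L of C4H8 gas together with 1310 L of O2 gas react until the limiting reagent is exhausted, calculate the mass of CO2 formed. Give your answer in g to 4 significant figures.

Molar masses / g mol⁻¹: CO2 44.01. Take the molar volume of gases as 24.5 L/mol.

n(C4H8) = 245.0 / 24.5 = 10.00 mol
n(O2) = 1310 / 24.5 = 53.47 mol
n/ν for C4H8 = 10.00/1 = 10.00
n/ν for O2 = 53.47/6 = 8.912
Smallest n/ν is O2 → limiting reagent.
n(CO2) = (4/6) × 53.47 = 35.65 mol
mass = 35.65 × 44.01 = 1569 g

1569 g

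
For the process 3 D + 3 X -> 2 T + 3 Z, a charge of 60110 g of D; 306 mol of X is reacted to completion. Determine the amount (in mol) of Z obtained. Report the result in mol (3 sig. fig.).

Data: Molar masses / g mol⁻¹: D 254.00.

n(D) = 60110 / 254.00 = 236.7 mol
n(X) = 306.0 mol
n/ν → D: 78.90, X: 102.0; D is limiting.
n(Z) = (3/3) × 236.7 = 236.7 mol

237 mol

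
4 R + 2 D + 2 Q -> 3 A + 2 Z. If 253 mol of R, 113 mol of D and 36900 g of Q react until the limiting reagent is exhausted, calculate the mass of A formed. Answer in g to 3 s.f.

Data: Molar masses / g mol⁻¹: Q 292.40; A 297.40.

50400 g

n(R) = 253.0 mol
n(D) = 113.0 mol
n(Q) = 36900 / 292.40 = 126.2 mol
n/ν → R: 63.25, D: 56.50, Q: 63.10; D is limiting.
n(A) = (3/2) × 113.0 = 169.5 mol
mass = 169.5 × 297.40 = 50410 g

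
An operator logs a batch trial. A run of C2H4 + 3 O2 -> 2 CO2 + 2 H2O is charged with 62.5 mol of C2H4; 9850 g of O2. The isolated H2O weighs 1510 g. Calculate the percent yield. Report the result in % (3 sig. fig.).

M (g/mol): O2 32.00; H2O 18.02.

n(C2H4) = 62.50 mol
n(O2) = 9850 / 32.00 = 307.8 mol
n/ν → C2H4: 62.50, O2: 102.6; C2H4 is limiting.
theoretical n(H2O) = (2/1) × 62.50 = 125.0 mol → 2253 g
% yield = 1510 / 2253 × 100 = 67.02 %

67.0 %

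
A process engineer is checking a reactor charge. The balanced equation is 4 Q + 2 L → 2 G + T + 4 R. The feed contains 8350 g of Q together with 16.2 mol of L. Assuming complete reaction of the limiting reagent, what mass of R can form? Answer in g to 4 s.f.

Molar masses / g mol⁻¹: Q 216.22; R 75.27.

n(Q) = 8350 / 216.22 = 38.62 mol
n(L) = 16.20 mol
n/ν for Q = 38.62/4 = 9.655
n/ν for L = 16.20/2 = 8.100
Smallest n/ν is L → limiting reagent.
n(R) = (4/2) × 16.20 = 32.40 mol
mass = 32.40 × 75.27 = 2439 g

2439 g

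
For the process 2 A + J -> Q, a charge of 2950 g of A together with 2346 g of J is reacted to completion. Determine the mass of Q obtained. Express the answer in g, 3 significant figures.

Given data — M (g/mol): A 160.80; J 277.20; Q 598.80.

n(A) = 2950 / 160.80 = 18.35 mol
n(J) = 2346 / 277.20 = 8.463 mol
n/ν for A = 18.35/2 = 9.175
n/ν for J = 8.463/1 = 8.463
Smallest n/ν is J → limiting reagent.
n(Q) = (1/1) × 8.463 = 8.463 mol
mass = 8.463 × 598.80 = 5068 g

5070 g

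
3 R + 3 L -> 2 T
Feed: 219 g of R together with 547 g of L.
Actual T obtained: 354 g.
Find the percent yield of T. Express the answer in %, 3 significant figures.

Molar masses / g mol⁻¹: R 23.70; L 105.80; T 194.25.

52.9 %

n(R) = 219.0 / 23.70 = 9.241 mol
n(L) = 547.0 / 105.80 = 5.170 mol
n/ν for R = 9.241/3 = 3.080
n/ν for L = 5.170/3 = 1.723
Smallest n/ν is L → limiting reagent.
theoretical n(T) = (2/3) × 5.170 = 3.447 mol → 669.6 g
% yield = 354 / 669.6 × 100 = 52.87 %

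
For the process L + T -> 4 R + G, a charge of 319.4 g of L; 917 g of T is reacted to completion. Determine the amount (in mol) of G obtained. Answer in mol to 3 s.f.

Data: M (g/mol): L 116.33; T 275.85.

n(L) = 319.4 / 116.33 = 2.746 mol
n(T) = 917.0 / 275.85 = 3.324 mol
n/ν for L = 2.746/1 = 2.746
n/ν for T = 3.324/1 = 3.324
Smallest n/ν is L → limiting reagent.
n(G) = (1/1) × 2.746 = 2.746 mol

2.75 mol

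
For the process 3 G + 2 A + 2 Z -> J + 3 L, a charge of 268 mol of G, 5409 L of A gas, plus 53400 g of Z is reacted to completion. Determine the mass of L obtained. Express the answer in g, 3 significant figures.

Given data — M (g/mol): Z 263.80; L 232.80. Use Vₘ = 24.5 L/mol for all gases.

n(G) = 268.0 mol
n(A) = 5409 / 24.5 = 220.8 mol
n(Z) = 53400 / 263.80 = 202.4 mol
n/ν for G = 268.0/3 = 89.33
n/ν for A = 220.8/2 = 110.4
n/ν for Z = 202.4/2 = 101.2
Smallest n/ν is G → limiting reagent.
n(L) = (3/3) × 268.0 = 268.0 mol
mass = 268.0 × 232.80 = 62390 g

62400 g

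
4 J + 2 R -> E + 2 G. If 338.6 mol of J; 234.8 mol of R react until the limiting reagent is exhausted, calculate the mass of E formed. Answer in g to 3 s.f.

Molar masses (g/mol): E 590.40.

n(J) = 338.6 mol
n(R) = 234.8 mol
n/ν for J = 338.6/4 = 84.65
n/ν for R = 234.8/2 = 117.4
Smallest n/ν is J → limiting reagent.
n(E) = (1/4) × 338.6 = 84.65 mol
mass = 84.65 × 590.40 = 49980 g

50000 g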